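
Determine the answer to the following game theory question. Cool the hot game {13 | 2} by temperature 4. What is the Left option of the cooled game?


Original game: {13 | 2} (a switch {a | b} with a > b).
Cooling by t (for t below the temperature (a - b)/2 = 11/2) taxes each move by t: {a | b} cooled by t is {a - t | b + t}.
Cooling amount: t = 4
Cooled Left option: 13 - 4 = 9
Cooled Right option: 2 + 4 = 6
Cooled game: {9 | 6}
Left option = 9

9


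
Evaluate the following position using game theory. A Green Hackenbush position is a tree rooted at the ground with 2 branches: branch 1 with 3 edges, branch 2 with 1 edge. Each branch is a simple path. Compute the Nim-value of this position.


The tree has 2 branches from the ground vertex.
In Green Hackenbush, the Nim-value of a simple path of length k is k.
Branch 1: length 3, Nim-value = 3
Branch 2: length 1, Nim-value = 1
Total Nim-value = XOR of all branch values:
0 XOR 3 = 3
3 XOR 1 = 2
Nim-value of the tree = 2

2


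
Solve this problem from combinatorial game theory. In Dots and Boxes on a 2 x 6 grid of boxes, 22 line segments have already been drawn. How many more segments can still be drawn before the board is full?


Grid: 2 x 6 boxes, i.e. 3 rows and 7 columns of dots.
Horizontal edges: (rows + 1) * cols = 3 * 6 = 18
Vertical edges: rows * (cols + 1) = 2 * 7 = 14
Total edges: 18 + 14 = 32
Edges drawn: 22
Remaining: 32 - 22 = 10

10


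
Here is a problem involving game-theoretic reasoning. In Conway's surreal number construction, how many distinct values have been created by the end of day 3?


Day 0: {|} = 0 is born. Count = 1.
Day n: the number of surreal numbers born by day n is 2^(n+1) - 1.
By day 0: 2^1 - 1 = 1
By day 1: 2^2 - 1 = 3
By day 2: 2^3 - 1 = 7
By day 3: 2^4 - 1 = 15
By day 3: 15 surreal numbers.

15


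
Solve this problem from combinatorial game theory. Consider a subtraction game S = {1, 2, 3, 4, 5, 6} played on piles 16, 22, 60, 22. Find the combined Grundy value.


Subtraction set: {1, 2, 3, 4, 5, 6}
For this subtraction set, G(n) = n mod 7 (period = max + 1 = 7).
Pile 1 (size 16): G(16) = 16 mod 7 = 2
Pile 2 (size 22): G(22) = 22 mod 7 = 1
Pile 3 (size 60): G(60) = 60 mod 7 = 4
Pile 4 (size 22): G(22) = 22 mod 7 = 1
Total Grundy value = XOR of all: 2 XOR 1 XOR 4 XOR 1 = 6

6


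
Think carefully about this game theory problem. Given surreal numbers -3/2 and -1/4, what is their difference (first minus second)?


x = -3/2, y = -1/4
Converting to common denominator: 4
x = -6/4, y = -1/4
x - y = -3/2 - -1/4 = -5/4

-5/4


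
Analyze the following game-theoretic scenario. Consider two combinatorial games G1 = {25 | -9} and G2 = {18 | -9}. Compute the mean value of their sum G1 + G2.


G1 = {25 | -9}, G2 = {18 | -9}
Each is a switch {a | b} with numbers a > b; its mean value is (a + b)/2, and mean value is additive over game sums: m(G1 + G2) = m(G1) + m(G2).
Mean of G1 = (25 + (-9))/2 = 16/2 = 8
Mean of G2 = (18 + (-9))/2 = 9/2 = 9/2
Mean of G1 + G2 = 8 + 9/2 = 25/2

25/2


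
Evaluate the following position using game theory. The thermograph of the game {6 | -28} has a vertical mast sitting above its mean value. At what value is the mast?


Game = {6 | -28}, a switch {a | b} with numbers a > b.
Its thermograph has left wall a - t and right wall b + t, which meet at t = (a - b)/2, where both equal (a + b)/2. So the mast (mean value) is at (a + b)/2.
Mean = (6 + (-28))/2 = -22/2 = -11

-11


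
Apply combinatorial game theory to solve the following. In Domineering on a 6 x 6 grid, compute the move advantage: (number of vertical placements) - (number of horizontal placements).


Board is 6 x 6 (rows x cols).
Left (vertical) placements: (rows-1) * cols = 5 * 6 = 30
Right (horizontal) placements: rows * (cols-1) = 6 * 5 = 30
Advantage = Left - Right = 30 - 30 = 0

0


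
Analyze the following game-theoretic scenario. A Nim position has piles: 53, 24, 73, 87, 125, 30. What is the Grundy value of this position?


We need the XOR (exclusive or) of all pile sizes.
After XOR-ing pile 1 (size 53): 0 XOR 53 = 53
After XOR-ing pile 2 (size 24): 53 XOR 24 = 45
After XOR-ing pile 3 (size 73): 45 XOR 73 = 100
After XOR-ing pile 4 (size 87): 100 XOR 87 = 51
After XOR-ing pile 5 (size 125): 51 XOR 125 = 78
After XOR-ing pile 6 (size 30): 78 XOR 30 = 80
The Nim-value of this position is 80.

80


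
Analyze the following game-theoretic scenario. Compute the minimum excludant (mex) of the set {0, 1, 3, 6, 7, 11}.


Set = {0, 1, 3, 6, 7, 11}
0 is in the set.
1 is in the set.
2 is NOT in the set. This is the mex.
mex = 2

2


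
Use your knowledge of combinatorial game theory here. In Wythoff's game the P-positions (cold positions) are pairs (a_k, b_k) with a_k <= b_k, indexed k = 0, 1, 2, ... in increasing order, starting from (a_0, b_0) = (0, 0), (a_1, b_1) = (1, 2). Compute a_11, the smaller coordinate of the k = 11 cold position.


By Wythoff's theorem, a_k = floor(k * phi) and b_k = floor(k * phi^2) = a_k + k, where phi = (1 + sqrt(5))/2 is the golden ratio.
phi = (1 + sqrt(5))/2 = 1.618034
k = 11
k * phi = 11 * 1.618034 = 17.798374
a_11 = floor(k * phi) = 17

17


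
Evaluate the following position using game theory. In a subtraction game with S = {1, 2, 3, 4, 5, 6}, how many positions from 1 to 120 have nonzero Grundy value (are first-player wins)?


Subtraction set S = {1, 2, 3, 4, 5, 6}, so G(n) = n mod 7.
G(n) = 0 when n is a multiple of 7.
Multiples of 7 in [1, 120]: 17
N-positions (nonzero Grundy) = 120 - 17 = 103

103


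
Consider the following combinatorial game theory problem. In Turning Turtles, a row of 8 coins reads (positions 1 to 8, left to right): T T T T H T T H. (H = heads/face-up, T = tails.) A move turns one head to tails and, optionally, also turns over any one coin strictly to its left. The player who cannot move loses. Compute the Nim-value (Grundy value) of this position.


Coins: T T T T H T T H
Key fact: a single head at position k behaves exactly like a Nim heap of size k (turning it to T and optionally flipping a coin at j < k corresponds to moving the heap from k to j, or to 0), and heads combine as a disjunctive sum (two heads at the same place would cancel, matching j XOR j = 0). So the Nim-value is the XOR of the 1-indexed positions of the heads.
Face-up positions (1-indexed): [5, 8]
XOR 0 with 5: 0 XOR 5 = 5
XOR 5 with 8: 5 XOR 8 = 13
Nim-value = 13

13


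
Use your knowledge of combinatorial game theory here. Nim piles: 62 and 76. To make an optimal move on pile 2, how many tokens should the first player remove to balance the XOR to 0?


Piles: 62 and 76
Current XOR: 62 XOR 76 = 114 (non-zero, so this is an N-position).
To make the XOR zero, we need to find a move that balances the piles.
For pile 2 (size 76): target = 76 XOR 114 = 62
We reduce pile 2 from 76 to 62.
Tokens removed: 76 - 62 = 14
Verification: 62 XOR 62 = 0

14


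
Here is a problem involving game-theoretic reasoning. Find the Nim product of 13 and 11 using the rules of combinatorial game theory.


Nim multiplication is bilinear over XOR: (u XOR v) * w = (u*w) XOR (v*w).
So we split each operand into its bit components and XOR the pairwise Nim products.
13 = 1 + 4 + 8 (as XOR of powers of 2).
11 = 1 + 2 + 8 (as XOR of powers of 2).
Using the standard Nim-product table on single bits:
  2*2 = 3,   2*4 = 8,   2*8 = 12,
  4*4 = 6,   4*8 = 11,  8*8 = 13,
and  1*x = x (identity), k*l = l*k (commutative).
Pairwise Nim products:
  1 * 1 = 1
  1 * 2 = 2
  1 * 8 = 8
  4 * 1 = 4
  4 * 2 = 8
  4 * 8 = 11
  8 * 1 = 8
  8 * 2 = 12
  8 * 8 = 13
XOR them: 1 XOR 2 XOR 8 XOR 4 XOR 8 XOR 11 XOR 8 XOR 12 XOR 13 = 5.
Result: 13 * 11 = 5 (in Nim).

5


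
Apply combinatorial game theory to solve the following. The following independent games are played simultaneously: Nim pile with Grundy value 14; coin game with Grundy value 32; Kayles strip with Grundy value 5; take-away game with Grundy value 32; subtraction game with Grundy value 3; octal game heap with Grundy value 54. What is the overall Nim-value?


By the Sprague-Grundy theorem, the Grundy value of a sum of games is the XOR of individual Grundy values.
Nim pile: Grundy value = 14. Running XOR: 0 XOR 14 = 14
coin game: Grundy value = 32. Running XOR: 14 XOR 32 = 46
Kayles strip: Grundy value = 5. Running XOR: 46 XOR 5 = 43
take-away game: Grundy value = 32. Running XOR: 43 XOR 32 = 11
subtraction game: Grundy value = 3. Running XOR: 11 XOR 3 = 8
octal game heap: Grundy value = 54. Running XOR: 8 XOR 54 = 62
The combined Grundy value is 62.

62


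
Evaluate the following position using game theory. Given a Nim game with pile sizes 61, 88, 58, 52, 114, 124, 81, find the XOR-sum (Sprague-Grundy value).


We need the XOR (exclusive or) of all pile sizes.
After XOR-ing pile 1 (size 61): 0 XOR 61 = 61
After XOR-ing pile 2 (size 88): 61 XOR 88 = 101
After XOR-ing pile 3 (size 58): 101 XOR 58 = 95
After XOR-ing pile 4 (size 52): 95 XOR 52 = 107
After XOR-ing pile 5 (size 114): 107 XOR 114 = 25
After XOR-ing pile 6 (size 124): 25 XOR 124 = 101
After XOR-ing pile 7 (size 81): 101 XOR 81 = 52
The Nim-value of this position is 52.

52


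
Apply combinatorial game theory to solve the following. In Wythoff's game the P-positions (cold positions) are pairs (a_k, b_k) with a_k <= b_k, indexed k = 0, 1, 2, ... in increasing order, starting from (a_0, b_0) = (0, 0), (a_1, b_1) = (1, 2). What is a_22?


By Wythoff's theorem, a_k = floor(k * phi) and b_k = floor(k * phi^2) = a_k + k, where phi = (1 + sqrt(5))/2 is the golden ratio.
phi = (1 + sqrt(5))/2 = 1.618034
k = 22
k * phi = 22 * 1.618034 = 35.596748
a_22 = floor(k * phi) = 35

35


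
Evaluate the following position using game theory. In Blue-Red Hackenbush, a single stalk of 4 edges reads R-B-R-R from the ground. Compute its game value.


Edges (from ground): R-B-R-R
By Berlekamp's sign-expansion rule, a Blue-Red Hackenbush stalk has the value of the surreal number whose sign sequence is the edge sequence with B -> + and R -> -.
Sign sequence: -+--
Trace the sign expansion in the surreal number tree, starting from 0:
Edge 1: R (sign -) -> bounds (-inf, 0), value = -1
Edge 2: B (sign +) -> bounds (-1, 0), value = -1/2
Edge 3: R (sign -) -> bounds (-1, -1/2), value = -3/4
Edge 4: R (sign -) -> bounds (-1, -3/4), value = -7/8
Game value = -7/8

-7/8


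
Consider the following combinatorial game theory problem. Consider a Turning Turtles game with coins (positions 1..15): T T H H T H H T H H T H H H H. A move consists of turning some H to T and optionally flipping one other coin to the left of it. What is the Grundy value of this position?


Coins: T T H H T H H T H H T H H H H
Key fact: a single head at position k behaves exactly like a Nim heap of size k (turning it to T and optionally flipping a coin at j < k corresponds to moving the heap from k to j, or to 0), and heads combine as a disjunctive sum (two heads at the same place would cancel, matching j XOR j = 0). So the Nim-value is the XOR of the 1-indexed positions of the heads.
Face-up positions (1-indexed): [3, 4, 6, 7, 9, 10, 12, 13, 14, 15]
XOR 0 with 3: 0 XOR 3 = 3
XOR 3 with 4: 3 XOR 4 = 7
XOR 7 with 6: 7 XOR 6 = 1
XOR 1 with 7: 1 XOR 7 = 6
XOR 6 with 9: 6 XOR 9 = 15
XOR 15 with 10: 15 XOR 10 = 5
XOR 5 with 12: 5 XOR 12 = 9
XOR 9 with 13: 9 XOR 13 = 4
XOR 4 with 14: 4 XOR 14 = 10
XOR 10 with 15: 10 XOR 15 = 5
Nim-value = 5

5


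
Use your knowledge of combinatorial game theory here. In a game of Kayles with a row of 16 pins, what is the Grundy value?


Kayles: a move removes 1 or 2 adjacent pins from a contiguous row.
Removing pins from a row of k leaves two independent rows (a, b) with a + b = k - 1 (one pin) or a + b = k - 2 (two pins); an end removal gives a = 0.
By Sprague-Grundy, G(k) = mex{ G(a) XOR G(b) } over all these splits. G(0) = 0.
G(1): splits (0,0):0^0=0 -> mex({0}) = 1
G(2): splits (0,1):0^1=1 (0,0):0^0=0 -> mex({0, 1}) = 2
G(3): splits (0,2):0^2=2 (1,1):1^1=0 (0,1):0^1=1 -> mex({0, 1, 2}) = 3
G(4): splits (0,3):0^3=3 (1,2):1^2=3 (0,2):0^2=2 (1,1):1^1=0 -> mex({0, 2, 3}) = 1
G(5): splits (0,4):0^1=1 (1,3):1^3=2 (2,2):2^2=0 (0,3):0^3=3 (1,2):1^2=3 -> mex({0, 1, 2, 3}) = 4
G(6) = mex({0, 1, 2, 4}) = 3
G(7) = mex({0, 1, 3, 4, 5}) = 2
G(8) = mex({0, 2, 3, 5, 6}) = 1
G(9) = mex({0, 1, 2, 3, 6, 7}) = 4
G(10) = mex({0, 1, 3, 4, 5, 7}) = 2
G(11) = mex({0, 1, 2, 3, 4, 5}) = 6
G(12) = mex({0, 1, 2, 3, 5, 6, 7}) = 4
G(13) = mex({0, 2, 3, 4, 6, 7}) = 1
G(14) = mex({0, 1, 4, 5, 6, 7}) = 2
G(15) = mex({0, 1, 2, 3, 4, 5, 6}) = 7
G(16) = mex({0, 2, 3, 5, 6, 7}) = 1
Therefore G(16) = 1.

1


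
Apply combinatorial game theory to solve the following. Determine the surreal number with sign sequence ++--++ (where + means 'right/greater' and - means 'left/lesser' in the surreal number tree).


Sign expansion: ++--++
Rule: track bounds (lo, hi), initially (-inf, +inf). On '+', the current value becomes lo and we move to the simplest number in (value, hi): value + 1 if hi = +inf, otherwise the midpoint (value + hi)/2. On '-', the current value becomes hi and we move to value - 1 if lo = -inf, otherwise the midpoint (lo + value)/2.
Start at 0.
Step 1: sign = +, move right. Bounds: (0, +inf). Value = 1
Step 2: sign = +, move right. Bounds: (1, +inf). Value = 2
Step 3: sign = -, move left. Bounds: (1, 2). Value = 3/2
Step 4: sign = -, move left. Bounds: (1, 3/2). Value = 5/4
Step 5: sign = +, move right. Bounds: (5/4, 3/2). Value = 11/8
Step 6: sign = +, move right. Bounds: (11/8, 3/2). Value = 23/16
The surreal number with sign expansion ++--++ is 23/16.

23/16


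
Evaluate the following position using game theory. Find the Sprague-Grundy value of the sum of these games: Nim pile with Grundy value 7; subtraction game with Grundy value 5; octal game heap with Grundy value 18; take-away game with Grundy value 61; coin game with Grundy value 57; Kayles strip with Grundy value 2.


By the Sprague-Grundy theorem, the Grundy value of a sum of games is the XOR of individual Grundy values.
Nim pile: Grundy value = 7. Running XOR: 0 XOR 7 = 7
subtraction game: Grundy value = 5. Running XOR: 7 XOR 5 = 2
octal game heap: Grundy value = 18. Running XOR: 2 XOR 18 = 16
take-away game: Grundy value = 61. Running XOR: 16 XOR 61 = 45
coin game: Grundy value = 57. Running XOR: 45 XOR 57 = 20
Kayles strip: Grundy value = 2. Running XOR: 20 XOR 2 = 22
The combined Grundy value is 22.

22


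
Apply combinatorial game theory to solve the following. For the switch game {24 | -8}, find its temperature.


The game is {24 | -8}, a switch {a | b} with numbers a > b.
Cooling {a | b} by t gives {a - t | b + t}, which stops being hot when a - t = b + t, i.e. at t = (a - b)/2. So the temperature of a switch is (a - b)/2.
Temperature = (Left option - Right option) / 2
= (24 - (-8)) / 2
= 32 / 2
= 16

16


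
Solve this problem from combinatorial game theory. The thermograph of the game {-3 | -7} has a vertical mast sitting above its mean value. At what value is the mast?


Game = {-3 | -7}, a switch {a | b} with numbers a > b.
Its thermograph has left wall a - t and right wall b + t, which meet at t = (a - b)/2, where both equal (a + b)/2. So the mast (mean value) is at (a + b)/2.
Mean = (-3 + (-7))/2 = -10/2 = -5

-5


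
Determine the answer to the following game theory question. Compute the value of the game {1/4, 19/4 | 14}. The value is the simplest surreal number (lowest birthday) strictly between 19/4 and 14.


Left options: {1/4, 19/4}, max = 19/4
Right options: {14}, min = 14
All options are numbers and max(Left) < min(Right), so by the simplicity theorem the value is the simplest (earliest-born) number strictly between 19/4 and 14.
Integers 5 through 13 all lie strictly between 19/4 and 14.
Among integers, the simplest (lowest birthday = smallest |n|; 0 is born on day 0, +-n on day n) is 5.
No non-integer in the interval can be simpler: if x is a non-integer in the interval, then floor(x) or ceil(x) also lies in the interval (the interval contains an integer), and both are proper prefixes of x's sign expansion, i.e. born earlier. So the game value is 5.
Game value = 5

5


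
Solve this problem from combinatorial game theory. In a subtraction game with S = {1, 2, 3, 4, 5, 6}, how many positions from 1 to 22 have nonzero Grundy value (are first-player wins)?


Subtraction set S = {1, 2, 3, 4, 5, 6}, so G(n) = n mod 7.
G(n) = 0 when n is a multiple of 7.
Multiples of 7 in [1, 22]: 3
N-positions (nonzero Grundy) = 22 - 3 = 19

19


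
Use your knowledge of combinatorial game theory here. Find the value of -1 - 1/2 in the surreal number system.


x = -1, y = 1/2
Converting to common denominator: 2
x = -2/2, y = 1/2
x - y = -1 - 1/2 = -3/2

-3/2


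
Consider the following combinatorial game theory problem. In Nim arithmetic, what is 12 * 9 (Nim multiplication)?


Nim multiplication is bilinear over XOR: (u XOR v) * w = (u*w) XOR (v*w).
So we split each operand into its bit components and XOR the pairwise Nim products.
12 = 4 + 8 (as XOR of powers of 2).
9 = 1 + 8 (as XOR of powers of 2).
Using the standard Nim-product table on single bits:
  2*2 = 3,   2*4 = 8,   2*8 = 12,
  4*4 = 6,   4*8 = 11,  8*8 = 13,
and  1*x = x (identity), k*l = l*k (commutative).
Pairwise Nim products:
  4 * 1 = 4
  4 * 8 = 11
  8 * 1 = 8
  8 * 8 = 13
XOR them: 4 XOR 11 XOR 8 XOR 13 = 10.
Result: 12 * 9 = 10 (in Nim).

10


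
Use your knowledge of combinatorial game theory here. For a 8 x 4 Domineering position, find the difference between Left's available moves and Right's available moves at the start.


Board is 8 x 4 (rows x cols).
Left (vertical) placements: (rows-1) * cols = 7 * 4 = 28
Right (horizontal) placements: rows * (cols-1) = 8 * 3 = 24
Advantage = Left - Right = 28 - 24 = 4

4


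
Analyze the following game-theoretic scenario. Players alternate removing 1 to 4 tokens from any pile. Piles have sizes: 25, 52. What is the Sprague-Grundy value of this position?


Subtraction set: {1, 2, 3, 4}
For this subtraction set, G(n) = n mod 5 (period = max + 1 = 5).
Pile 1 (size 25): G(25) = 25 mod 5 = 0
Pile 2 (size 52): G(52) = 52 mod 5 = 2
Total Grundy value = XOR of all: 0 XOR 2 = 2

2


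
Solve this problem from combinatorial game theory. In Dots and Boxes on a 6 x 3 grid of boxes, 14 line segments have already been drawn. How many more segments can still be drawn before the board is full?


Grid: 6 x 3 boxes, i.e. 7 rows and 4 columns of dots.
Horizontal edges: (rows + 1) * cols = 7 * 3 = 21
Vertical edges: rows * (cols + 1) = 6 * 4 = 24
Total edges: 21 + 24 = 45
Edges drawn: 14
Remaining: 45 - 14 = 31

31


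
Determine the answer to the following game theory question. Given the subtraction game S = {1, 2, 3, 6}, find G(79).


The subtraction set is S = {1, 2, 3, 6}.
G(k) = mex{ G(k - s) : s in S, s <= k }. We compute iteratively: G(0) = 0.
G(1) = mex({0}) = 1
G(2) = mex({0, 1}) = 2
G(3) = mex({0, 1, 2}) = 3
G(4) = mex({1, 2, 3}) = 0
G(5) = mex({0, 2, 3}) = 1
G(6) = mex({0, 1, 3}) = 2
G(7) = mex({0, 1, 2}) = 3
G(8) = mex({1, 2, 3}) = 0
G(9) = mex({0, 2, 3}) = 1
Observe that G(4)..G(9) = 0, 1, 2, 3, 0, 1 repeats G(0)..G(5) = 0, 1, 2, 3, 0, 1.
For k >= max(S) = 6, G(k) is determined by the previous 6 values G(k-6)..G(k-1); a window of 6 consecutive values has recurred shifted by 4, so by induction G(k + 4) = G(k) for all k >= 0: the sequence is periodic from the start with period 4.
One period: G(0..3) = 0, 1, 2, 3.
79 mod 4 = 3, so G(79) = G(3) = 3.

3


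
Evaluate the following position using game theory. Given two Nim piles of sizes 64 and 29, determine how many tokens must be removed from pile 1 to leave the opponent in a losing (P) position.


Piles: 64 and 29
Current XOR: 64 XOR 29 = 93 (non-zero, so this is an N-position).
To make the XOR zero, we need to find a move that balances the piles.
For pile 1 (size 64): target = 64 XOR 93 = 29
We reduce pile 1 from 64 to 29.
Tokens removed: 64 - 29 = 35
Verification: 29 XOR 29 = 0

35


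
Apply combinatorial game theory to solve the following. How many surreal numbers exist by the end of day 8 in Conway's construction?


Day 0: {|} = 0 is born. Count = 1.
Day n: the number of surreal numbers born by day n is 2^(n+1) - 1.
By day 0: 2^1 - 1 = 1
By day 1: 2^2 - 1 = 3
By day 2: 2^3 - 1 = 7
By day 3: 2^4 - 1 = 15
By day 4: 2^5 - 1 = 31
By day 5: 2^6 - 1 = 63
By day 6: 2^7 - 1 = 127
By day 7: 2^8 - 1 = 255
By day 8: 2^9 - 1 = 511
By day 8: 511 surreal numbers.

511


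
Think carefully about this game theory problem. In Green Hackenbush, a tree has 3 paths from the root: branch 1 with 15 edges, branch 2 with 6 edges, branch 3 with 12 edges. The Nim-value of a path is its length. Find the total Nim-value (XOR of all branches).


The tree has 3 branches from the ground vertex.
In Green Hackenbush, the Nim-value of a simple path of length k is k.
Branch 1: length 15, Nim-value = 15
Branch 2: length 6, Nim-value = 6
Branch 3: length 12, Nim-value = 12
Total Nim-value = XOR of all branch values:
0 XOR 15 = 15
15 XOR 6 = 9
9 XOR 12 = 5
Nim-value of the tree = 5

5


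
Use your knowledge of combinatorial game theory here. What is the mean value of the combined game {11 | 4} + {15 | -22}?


G1 = {11 | 4}, G2 = {15 | -22}
Each is a switch {a | b} with numbers a > b; its mean value is (a + b)/2, and mean value is additive over game sums: m(G1 + G2) = m(G1) + m(G2).
Mean of G1 = (11 + (4))/2 = 15/2 = 15/2
Mean of G2 = (15 + (-22))/2 = -7/2 = -7/2
Mean of G1 + G2 = 15/2 + -7/2 = 4

4


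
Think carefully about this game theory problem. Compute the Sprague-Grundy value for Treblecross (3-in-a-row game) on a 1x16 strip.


Treblecross: place X on empty cells; 3-in-a-row wins.
Playing within two cells of an existing X lets the opponent win at once, so sensible play treats the cells i-2..i+2 around each X as dead. The player left with no safe cell loses, so this is a normal-play take-away game on strips of safe cells.
Placing X at cell i (0-indexed) of a strip of k safe cells leaves independent strips of sizes max(0, i-2) and max(0, k-i-3). Hence G(k) = mex{ G(max(0,i-2)) XOR G(max(0,k-i-3)) : 0 <= i < k }, with G(0) = 0.
G(1): splits (0,0):0^0=0 -> mex({0}) = 1
G(2): splits (0,0):0^0=0 -> mex({0}) = 1
G(3): splits (0,0):0^0=0 -> mex({0}) = 1
G(4): splits (0,1):0^1=1 (0,0):0^0=0 -> mex({0, 1}) = 2
G(5): splits (0,2):0^1=1 (0,1):0^1=1 (0,0):0^0=0 -> mex({0, 1}) = 2
G(6) = mex({1}) = 0
G(7) = mex({0, 1, 2}) = 3
G(8) = mex({0, 1, 2}) = 3
G(9) = mex({0, 2}) = 1
G(10) = mex({0, 2, 3}) = 1
G(11) = mex({0, 3}) = 1
G(12) = mex({1, 3}) = 0
G(13) = mex({0, 1, 2, 3}) = 4
G(14) = mex({0, 1, 2}) = 3
G(15) = mex({0, 1, 2}) = 3
G(16) = mex({0, 1, 2, 4}) = 3
Therefore G(16) = 3.

3


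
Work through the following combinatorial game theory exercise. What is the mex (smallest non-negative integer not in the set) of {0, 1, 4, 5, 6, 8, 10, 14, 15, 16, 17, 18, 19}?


Set = {0, 1, 4, 5, 6, 8, 10, 14, 15, 16, 17, 18, 19}
0 is in the set.
1 is in the set.
2 is NOT in the set. This is the mex.
mex = 2

2


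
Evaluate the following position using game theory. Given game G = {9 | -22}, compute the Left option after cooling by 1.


Original game: {9 | -22} (a switch {a | b} with a > b).
Cooling by t (for t below the temperature (a - b)/2 = 31/2) taxes each move by t: {a | b} cooled by t is {a - t | b + t}.
Cooling amount: t = 1
Cooled Left option: 9 - 1 = 8
Cooled Right option: -22 + 1 = -21
Cooled game: {8 | -21}
Left option = 8

8


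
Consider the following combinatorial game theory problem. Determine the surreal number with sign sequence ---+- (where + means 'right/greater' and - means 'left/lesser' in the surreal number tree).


Sign expansion: ---+-
Rule: track bounds (lo, hi), initially (-inf, +inf). On '+', the current value becomes lo and we move to the simplest number in (value, hi): value + 1 if hi = +inf, otherwise the midpoint (value + hi)/2. On '-', the current value becomes hi and we move to value - 1 if lo = -inf, otherwise the midpoint (lo + value)/2.
Start at 0.
Step 1: sign = -, move left. Bounds: (-inf, 0). Value = -1
Step 2: sign = -, move left. Bounds: (-inf, -1). Value = -2
Step 3: sign = -, move left. Bounds: (-inf, -2). Value = -3
Step 4: sign = +, move right. Bounds: (-3, -2). Value = -5/2
Step 5: sign = -, move left. Bounds: (-3, -5/2). Value = -11/4
The surreal number with sign expansion ---+- is -11/4.

-11/4


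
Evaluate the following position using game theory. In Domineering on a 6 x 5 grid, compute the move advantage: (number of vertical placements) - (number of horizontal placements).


Board is 6 x 5 (rows x cols).
Left (vertical) placements: (rows-1) * cols = 5 * 5 = 25
Right (horizontal) placements: rows * (cols-1) = 6 * 4 = 24
Advantage = Left - Right = 25 - 24 = 1

1


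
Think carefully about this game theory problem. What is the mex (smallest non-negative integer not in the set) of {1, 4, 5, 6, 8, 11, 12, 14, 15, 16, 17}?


Set = {1, 4, 5, 6, 8, 11, 12, 14, 15, 16, 17}
0 is NOT in the set. This is the mex.
mex = 0

0


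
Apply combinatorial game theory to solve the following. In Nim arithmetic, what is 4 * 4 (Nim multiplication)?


Nim multiplication is bilinear over XOR: (u XOR v) * w = (u*w) XOR (v*w).
So we split each operand into its bit components and XOR the pairwise Nim products.
4 = 4 (as XOR of powers of 2).
4 = 4 (as XOR of powers of 2).
Using the standard Nim-product table on single bits:
  2*2 = 3,   2*4 = 8,   2*8 = 12,
  4*4 = 6,   4*8 = 11,  8*8 = 13,
and  1*x = x (identity), k*l = l*k (commutative).
Pairwise Nim products:
  4 * 4 = 6
XOR them: 6 = 6.
Result: 4 * 4 = 6 (in Nim).

6


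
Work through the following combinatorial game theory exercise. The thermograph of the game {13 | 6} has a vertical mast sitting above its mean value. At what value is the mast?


Game = {13 | 6}, a switch {a | b} with numbers a > b.
Its thermograph has left wall a - t and right wall b + t, which meet at t = (a - b)/2, where both equal (a + b)/2. So the mast (mean value) is at (a + b)/2.
Mean = (13 + (6))/2 = 19/2 = 19/2

19/2


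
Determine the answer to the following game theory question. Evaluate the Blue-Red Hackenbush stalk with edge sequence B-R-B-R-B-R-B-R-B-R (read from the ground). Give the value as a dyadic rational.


Edges (from ground): B-R-B-R-B-R-B-R-B-R
By Berlekamp's sign-expansion rule, a Blue-Red Hackenbush stalk has the value of the surreal number whose sign sequence is the edge sequence with B -> + and R -> -.
Sign sequence: +-+-+-+-+-
Trace the sign expansion in the surreal number tree, starting from 0:
Edge 1: B (sign +) -> bounds (0, +inf), value = 1
Edge 2: R (sign -) -> bounds (0, 1), value = 1/2
Edge 3: B (sign +) -> bounds (1/2, 1), value = 3/4
Edge 4: R (sign -) -> bounds (1/2, 3/4), value = 5/8
Edge 5: B (sign +) -> bounds (5/8, 3/4), value = 11/16
Edge 6: R (sign -) -> bounds (5/8, 11/16), value = 21/32
Edge 7: B (sign +) -> bounds (21/32, 11/16), value = 43/64
Edge 8: R (sign -) -> bounds (21/32, 43/64), value = 85/128
Edge 9: B (sign +) -> bounds (85/128, 43/64), value = 171/256
Edge 10: R (sign -) -> bounds (85/128, 171/256), value = 341/512
Game value = 341/512

341/512


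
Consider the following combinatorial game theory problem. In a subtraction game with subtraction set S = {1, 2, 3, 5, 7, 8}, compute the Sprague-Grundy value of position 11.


The subtraction set is S = {1, 2, 3, 5, 7, 8}.
G(k) = mex{ G(k - s) : s in S, s <= k }. We compute iteratively: G(0) = 0.
G(1) = mex({0}) = 1
G(2) = mex({0, 1}) = 2
G(3) = mex({0, 1, 2}) = 3
G(4) = mex({1, 2, 3}) = 0
G(5) = mex({0, 2, 3}) = 1
G(6) = mex({0, 1, 3}) = 2
G(7) = mex({0, 1, 2}) = 3
G(8) = mex({0, 1, 2, 3}) = 4
G(9) = mex({0, 1, 2, 3, 4}) = 5
G(10) = mex({1, 2, 3, 4, 5}) = 0
G(11) = mex({0, 2, 3, 4, 5}) = 1
Therefore G(11) = 1.

1


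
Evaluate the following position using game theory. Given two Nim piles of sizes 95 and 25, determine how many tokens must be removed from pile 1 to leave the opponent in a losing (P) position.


Piles: 95 and 25
Current XOR: 95 XOR 25 = 70 (non-zero, so this is an N-position).
To make the XOR zero, we need to find a move that balances the piles.
For pile 1 (size 95): target = 95 XOR 70 = 25
We reduce pile 1 from 95 to 25.
Tokens removed: 95 - 25 = 70
Verification: 25 XOR 25 = 0

70


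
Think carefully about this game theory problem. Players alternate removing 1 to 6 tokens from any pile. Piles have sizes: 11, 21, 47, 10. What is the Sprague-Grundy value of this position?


Subtraction set: {1, 2, 3, 4, 5, 6}
For this subtraction set, G(n) = n mod 7 (period = max + 1 = 7).
Pile 1 (size 11): G(11) = 11 mod 7 = 4
Pile 2 (size 21): G(21) = 21 mod 7 = 0
Pile 3 (size 47): G(47) = 47 mod 7 = 5
Pile 4 (size 10): G(10) = 10 mod 7 = 3
Total Grundy value = XOR of all: 4 XOR 0 XOR 5 XOR 3 = 2

2


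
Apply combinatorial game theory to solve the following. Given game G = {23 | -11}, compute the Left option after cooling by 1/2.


Original game: {23 | -11} (a switch {a | b} with a > b).
Cooling by t (for t below the temperature (a - b)/2 = 17) taxes each move by t: {a | b} cooled by t is {a - t | b + t}.
Cooling amount: t = 1/2
Cooled Left option: 23 - 1/2 = 45/2
Cooled Right option: -11 + 1/2 = -21/2
Cooled game: {45/2 | -21/2}
Left option = 45/2

45/2


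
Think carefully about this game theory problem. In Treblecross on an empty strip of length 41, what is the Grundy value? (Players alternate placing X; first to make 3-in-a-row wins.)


Treblecross: place X on empty cells; 3-in-a-row wins.
Playing within two cells of an existing X lets the opponent win at once, so sensible play treats the cells i-2..i+2 around each X as dead. The player left with no safe cell loses, so this is a normal-play take-away game on strips of safe cells.
Placing X at cell i (0-indexed) of a strip of k safe cells leaves independent strips of sizes max(0, i-2) and max(0, k-i-3). Hence G(k) = mex{ G(max(0,i-2)) XOR G(max(0,k-i-3)) : 0 <= i < k }, with G(0) = 0.
G(1): splits (0,0):0^0=0 -> mex({0}) = 1
G(2): splits (0,0):0^0=0 -> mex({0}) = 1
G(3): splits (0,0):0^0=0 -> mex({0}) = 1
G(4): splits (0,1):0^1=1 (0,0):0^0=0 -> mex({0, 1}) = 2
G(5): splits (0,2):0^1=1 (0,1):0^1=1 (0,0):0^0=0 -> mex({0, 1}) = 2
G(6) = mex({1}) = 0
G(7) = mex({0, 1, 2}) = 3
G(8) = mex({0, 1, 2}) = 3
G(9) = mex({0, 2}) = 1
G(10) = mex({0, 2, 3}) = 1
G(11) = mex({0, 3}) = 1
G(12) = mex({1, 3}) = 0
G(13) = mex({0, 1, 2, 3}) = 4
G(14) = mex({0, 1, 2}) = 3
G(15) = mex({0, 1, 2}) = 3
G(16) = mex({0, 1, 2, 4}) = 3
G(17) = mex({0, 1, 3, 4}) = 2
G(18) = mex({0, 1, 3, 4}) = 2
G(19) = mex({0, 1, 3, 5}) = 2
G(20) = mex({0, 1, 2, 3, 5}) = 4
G(21) = mex({0, 1, 2, 3, 5}) = 4
G(22) = mex({1, 2, 6}) = 0
G(23) = mex({0, 1, 2, 3, 4, 6}) = 5
G(24) = mex({0, 1, 2, 3, 4}) = 5
G(25) = mex({0, 1, 3, 4, 7}) = 2
G(26) = mex({0, 1, 3, 4, 5, 7}) = 2
G(27) = mex({0, 1, 3, 5}) = 2
G(28) = mex({0, 1, 2, 5}) = 3
G(29) = mex({0, 1, 2, 4, 5, 6}) = 3
G(30) = mex({1, 2, 4, 6}) = 0
G(31) = mex({0, 1, 2, 3, 4, 6}) = 5
G(32) = mex({1, 2, 3, 4, 7}) = 0
G(33) = mex({0, 3, 7}) = 1
G(34) = mex({0, 2, 3, 5, 7}) = 1
G(35) = mex({0, 2, 3, 5, 6}) = 1
G(36) = mex({0, 1, 2, 5, 6}) = 3
G(37) = mex({0, 1, 2, 4, 5, 6}) = 3
G(38) = mex({0, 1, 2, 4}) = 3
G(39) = mex({0, 1, 2, 3, 4, 7}) = 5
G(40) = mex({0, 1, 2, 3, 4, 5, 7}) = 6
G(41) = mex({0, 1, 2, 3, 5, 7}) = 4
Therefore G(41) = 4.

4


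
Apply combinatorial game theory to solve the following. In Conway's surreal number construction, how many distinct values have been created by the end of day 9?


Day 0: {|} = 0 is born. Count = 1.
Day n: the number of surreal numbers born by day n is 2^(n+1) - 1.
By day 0: 2^1 - 1 = 1
By day 1: 2^2 - 1 = 3
By day 2: 2^3 - 1 = 7
By day 3: 2^4 - 1 = 15
By day 4: 2^5 - 1 = 31
By day 5: 2^6 - 1 = 63
By day 6: 2^7 - 1 = 127
By day 7: 2^8 - 1 = 255
By day 8: 2^9 - 1 = 511
By day 9: 2^10 - 1 = 1023
By day 9: 1023 surreal numbers.

1023


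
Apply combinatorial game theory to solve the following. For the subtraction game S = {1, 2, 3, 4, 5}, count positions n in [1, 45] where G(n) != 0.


Subtraction set S = {1, 2, 3, 4, 5}, so G(n) = n mod 6.
G(n) = 0 when n is a multiple of 6.
Multiples of 6 in [1, 45]: 7
N-positions (nonzero Grundy) = 45 - 7 = 38

38


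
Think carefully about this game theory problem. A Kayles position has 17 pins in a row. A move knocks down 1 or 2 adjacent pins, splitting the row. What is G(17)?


Kayles: a move removes 1 or 2 adjacent pins from a contiguous row.
Removing pins from a row of k leaves two independent rows (a, b) with a + b = k - 1 (one pin) or a + b = k - 2 (two pins); an end removal gives a = 0.
By Sprague-Grundy, G(k) = mex{ G(a) XOR G(b) } over all these splits. G(0) = 0.
G(1): splits (0,0):0^0=0 -> mex({0}) = 1
G(2): splits (0,1):0^1=1 (0,0):0^0=0 -> mex({0, 1}) = 2
G(3): splits (0,2):0^2=2 (1,1):1^1=0 (0,1):0^1=1 -> mex({0, 1, 2}) = 3
G(4): splits (0,3):0^3=3 (1,2):1^2=3 (0,2):0^2=2 (1,1):1^1=0 -> mex({0, 2, 3}) = 1
G(5): splits (0,4):0^1=1 (1,3):1^3=2 (2,2):2^2=0 (0,3):0^3=3 (1,2):1^2=3 -> mex({0, 1, 2, 3}) = 4
G(6) = mex({0, 1, 2, 4}) = 3
G(7) = mex({0, 1, 3, 4, 5}) = 2
G(8) = mex({0, 2, 3, 5, 6}) = 1
G(9) = mex({0, 1, 2, 3, 6, 7}) = 4
G(10) = mex({0, 1, 3, 4, 5, 7}) = 2
G(11) = mex({0, 1, 2, 3, 4, 5}) = 6
G(12) = mex({0, 1, 2, 3, 5, 6, 7}) = 4
G(13) = mex({0, 2, 3, 4, 6, 7}) = 1
G(14) = mex({0, 1, 4, 5, 6, 7}) = 2
G(15) = mex({0, 1, 2, 3, 4, 5, 6}) = 7
G(16) = mex({0, 2, 3, 5, 6, 7}) = 1
G(17) = mex({0, 1, 2, 3, 5, 6, 7}) = 4
Therefore G(17) = 4.

4


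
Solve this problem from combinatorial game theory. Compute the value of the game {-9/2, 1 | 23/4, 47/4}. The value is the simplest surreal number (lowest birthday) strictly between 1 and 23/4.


Left options: {-9/2, 1}, max = 1
Right options: {23/4, 47/4}, min = 23/4
All options are numbers and max(Left) < min(Right), so by the simplicity theorem the value is the simplest (earliest-born) number strictly between 1 and 23/4.
Integers 2 through 5 all lie strictly between 1 and 23/4.
Among integers, the simplest (lowest birthday = smallest |n|; 0 is born on day 0, +-n on day n) is 2.
No non-integer in the interval can be simpler: if x is a non-integer in the interval, then floor(x) or ceil(x) also lies in the interval (the interval contains an integer), and both are proper prefixes of x's sign expansion, i.e. born earlier. So the game value is 2.
Game value = 2

2


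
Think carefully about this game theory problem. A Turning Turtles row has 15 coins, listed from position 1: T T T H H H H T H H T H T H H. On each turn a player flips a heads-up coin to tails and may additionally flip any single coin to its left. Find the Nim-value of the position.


Coins: T T T H H H H T H H T H T H H
Key fact: a single head at position k behaves exactly like a Nim heap of size k (turning it to T and optionally flipping a coin at j < k corresponds to moving the heap from k to j, or to 0), and heads combine as a disjunctive sum (two heads at the same place would cancel, matching j XOR j = 0). So the Nim-value is the XOR of the 1-indexed positions of the heads.
Face-up positions (1-indexed): [4, 5, 6, 7, 9, 10, 12, 14, 15]
XOR 0 with 4: 0 XOR 4 = 4
XOR 4 with 5: 4 XOR 5 = 1
XOR 1 with 6: 1 XOR 6 = 7
XOR 7 with 7: 7 XOR 7 = 0
XOR 0 with 9: 0 XOR 9 = 9
XOR 9 with 10: 9 XOR 10 = 3
XOR 3 with 12: 3 XOR 12 = 15
XOR 15 with 14: 15 XOR 14 = 1
XOR 1 with 15: 1 XOR 15 = 14
Nim-value = 14

14


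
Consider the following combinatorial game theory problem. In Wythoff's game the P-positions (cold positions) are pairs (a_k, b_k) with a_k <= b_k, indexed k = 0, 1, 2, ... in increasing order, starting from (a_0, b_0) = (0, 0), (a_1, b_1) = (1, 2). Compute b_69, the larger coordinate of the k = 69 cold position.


By Wythoff's theorem, a_k = floor(k * phi) and b_k = floor(k * phi^2) = a_k + k, where phi = (1 + sqrt(5))/2 is the golden ratio.
phi = (1 + sqrt(5))/2 = 1.618034
phi^2 = phi + 1 = 2.618034
k = 69
k * phi^2 = 69 * 2.618034 = 180.644345
b_69 = floor(k * phi^2) = 180 (check: a_69 + k = 111 + 69 = 180)

180


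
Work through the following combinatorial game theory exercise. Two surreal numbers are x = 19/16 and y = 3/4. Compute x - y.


x = 19/16, y = 3/4
Converting to common denominator: 16
x = 19/16, y = 12/16
x - y = 19/16 - 3/4 = 7/16

7/16


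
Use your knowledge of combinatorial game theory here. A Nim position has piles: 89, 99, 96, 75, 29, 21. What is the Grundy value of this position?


We need the XOR (exclusive or) of all pile sizes.
After XOR-ing pile 1 (size 89): 0 XOR 89 = 89
After XOR-ing pile 2 (size 99): 89 XOR 99 = 58
After XOR-ing pile 3 (size 96): 58 XOR 96 = 90
After XOR-ing pile 4 (size 75): 90 XOR 75 = 17
After XOR-ing pile 5 (size 29): 17 XOR 29 = 12
After XOR-ing pile 6 (size 21): 12 XOR 21 = 25
The Nim-value of this position is 25.

25


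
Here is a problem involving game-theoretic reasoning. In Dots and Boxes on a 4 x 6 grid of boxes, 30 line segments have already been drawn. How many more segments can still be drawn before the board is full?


Grid: 4 x 6 boxes, i.e. 5 rows and 7 columns of dots.
Horizontal edges: (rows + 1) * cols = 5 * 6 = 30
Vertical edges: rows * (cols + 1) = 4 * 7 = 28
Total edges: 30 + 28 = 58
Edges drawn: 30
Remaining: 58 - 30 = 28

28


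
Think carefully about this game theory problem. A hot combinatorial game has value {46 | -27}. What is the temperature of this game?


The game is {46 | -27}, a switch {a | b} with numbers a > b.
Cooling {a | b} by t gives {a - t | b + t}, which stops being hot when a - t = b + t, i.e. at t = (a - b)/2. So the temperature of a switch is (a - b)/2.
Temperature = (Left option - Right option) / 2
= (46 - (-27)) / 2
= 73 / 2
= 73/2

73/2


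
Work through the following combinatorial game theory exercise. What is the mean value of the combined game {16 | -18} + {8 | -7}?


G1 = {16 | -18}, G2 = {8 | -7}
Each is a switch {a | b} with numbers a > b; its mean value is (a + b)/2, and mean value is additive over game sums: m(G1 + G2) = m(G1) + m(G2).
Mean of G1 = (16 + (-18))/2 = -2/2 = -1
Mean of G2 = (8 + (-7))/2 = 1/2 = 1/2
Mean of G1 + G2 = -1 + 1/2 = -1/2

-1/2


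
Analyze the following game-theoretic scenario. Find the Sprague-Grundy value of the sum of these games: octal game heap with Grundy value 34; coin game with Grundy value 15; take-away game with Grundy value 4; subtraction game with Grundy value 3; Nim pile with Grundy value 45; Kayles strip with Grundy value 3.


By the Sprague-Grundy theorem, the Grundy value of a sum of games is the XOR of individual Grundy values.
octal game heap: Grundy value = 34. Running XOR: 0 XOR 34 = 34
coin game: Grundy value = 15. Running XOR: 34 XOR 15 = 45
take-away game: Grundy value = 4. Running XOR: 45 XOR 4 = 41
subtraction game: Grundy value = 3. Running XOR: 41 XOR 3 = 42
Nim pile: Grundy value = 45. Running XOR: 42 XOR 45 = 7
Kayles strip: Grundy value = 3. Running XOR: 7 XOR 3 = 4
The combined Grundy value is 4.

4


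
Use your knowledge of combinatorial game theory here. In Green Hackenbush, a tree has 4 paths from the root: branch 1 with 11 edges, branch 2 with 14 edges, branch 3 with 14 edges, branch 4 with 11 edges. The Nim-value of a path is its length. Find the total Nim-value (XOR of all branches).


The tree has 4 branches from the ground vertex.
In Green Hackenbush, the Nim-value of a simple path of length k is k.
Branch 1: length 11, Nim-value = 11
Branch 2: length 14, Nim-value = 14
Branch 3: length 14, Nim-value = 14
Branch 4: length 11, Nim-value = 11
Total Nim-value = XOR of all branch values:
0 XOR 11 = 11
11 XOR 14 = 5
5 XOR 14 = 11
11 XOR 11 = 0
Nim-value of the tree = 0

0


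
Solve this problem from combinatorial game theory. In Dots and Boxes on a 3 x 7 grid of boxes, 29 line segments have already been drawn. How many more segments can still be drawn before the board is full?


Grid: 3 x 7 boxes, i.e. 4 rows and 8 columns of dots.
Horizontal edges: (rows + 1) * cols = 4 * 7 = 28
Vertical edges: rows * (cols + 1) = 3 * 8 = 24
Total edges: 28 + 24 = 52
Edges drawn: 29
Remaining: 52 - 29 = 23

23


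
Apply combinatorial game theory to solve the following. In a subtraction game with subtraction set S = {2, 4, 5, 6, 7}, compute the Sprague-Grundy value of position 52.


The subtraction set is S = {2, 4, 5, 6, 7}.
G(k) = mex{ G(k - s) : s in S, s <= k }. We compute iteratively: G(0) = 0.
G(1) = mex({}) = 0
G(2) = mex({0}) = 1
G(3) = mex({0}) = 1
G(4) = mex({0, 1}) = 2
G(5) = mex({0, 1}) = 2
G(6) = mex({0, 1, 2}) = 3
G(7) = mex({0, 1, 2}) = 3
G(8) = mex({0, 1, 2, 3}) = 4
G(9) = mex({1, 2, 3}) = 0
G(10) = mex({1, 2, 3, 4}) = 0
G(11) = mex({0, 2, 3}) = 1
G(12) = mex({0, 2, 3, 4}) = 1
G(13) = mex({0, 1, 3, 4}) = 2
G(14) = mex({0, 1, 3, 4}) = 2
G(15) = mex({0, 1, 2, 4}) = 3
Observe that G(9)..G(15) = 0, 0, 1, 1, 2, 2, 3 repeats G(0)..G(6) = 0, 0, 1, 1, 2, 2, 3.
For k >= max(S) = 7, G(k) is determined by the previous 7 values G(k-7)..G(k-1); a window of 7 consecutive values has recurred shifted by 9, so by induction G(k + 9) = G(k) for all k >= 0: the sequence is periodic from the start with period 9.
One period: G(0..8) = 0, 0, 1, 1, 2, 2, 3, 3, 4.
52 mod 9 = 7, so G(52) = G(7) = 3.

3
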